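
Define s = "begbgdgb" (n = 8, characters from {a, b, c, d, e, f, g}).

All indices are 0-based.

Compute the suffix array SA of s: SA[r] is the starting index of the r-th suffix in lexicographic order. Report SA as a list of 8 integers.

rank→(start, suffix):
  0 → (7, 'b')
  1 → (0, 'begbgdgb')
  2 → (3, 'bgdgb')
  3 → (5, 'dgb')
  4 → (1, 'egbgdgb')
  5 → (6, 'gb')
  6 → (2, 'gbgdgb')
  7 → (4, 'gdgb')

[7, 0, 3, 5, 1, 6, 2, 4]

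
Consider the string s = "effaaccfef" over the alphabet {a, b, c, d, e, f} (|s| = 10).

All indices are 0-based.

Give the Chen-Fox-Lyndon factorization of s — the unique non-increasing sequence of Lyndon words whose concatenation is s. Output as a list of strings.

["eff", "aaccfef"]

emit factor 1: 'eff' (i=0, period=3)
emit factor 2: 'aaccfef' (i=3, period=7)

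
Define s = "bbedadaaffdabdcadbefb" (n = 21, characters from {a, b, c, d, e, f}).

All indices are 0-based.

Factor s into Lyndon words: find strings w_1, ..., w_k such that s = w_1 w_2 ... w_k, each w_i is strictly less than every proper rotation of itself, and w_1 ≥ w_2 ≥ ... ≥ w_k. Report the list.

["bbed", "ad", "aaffdabdcadbefb"]

emit factor 1: 'bbed' (i=0, period=4)
emit factor 2: 'ad' (i=4, period=2)
emit factor 3: 'aaffdabdcadbefb' (i=6, period=15)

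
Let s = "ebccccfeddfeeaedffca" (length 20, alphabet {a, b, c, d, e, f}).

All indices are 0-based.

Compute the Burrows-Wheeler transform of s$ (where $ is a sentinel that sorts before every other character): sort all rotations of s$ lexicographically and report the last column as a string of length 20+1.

rank  rotation               last
    0  $ebccccfeddfeeaedffca  a
    1  a$ebccccfeddfeeaedffc  c
    2  aedffca$ebccccfeddfee  e
    3  bccccfeddfeeaedffca$e  e
    4  ca$ebccccfeddfeeaedff  f
    5  ccccfeddfeeaedffca$eb  b
    6  cccfeddfeeaedffca$ebc  c
    7  ccfeddfeeaedffca$ebcc  c
    8  cfeddfeeaedffca$ebccc  c
    9  ddfeeaedffca$ebccccfe  e
   10  dfeeaedffca$ebccccfed  d
   11  dffca$ebccccfeddfeeae  e
   12  eaedffca$ebccccfeddfe  e
   13  ebccccfeddfeeaedffca$  $
   14  eddfeeaedffca$ebccccf  f
   15  edffca$ebccccfeddfeea  a
   16  eeaedffca$ebccccfeddf  f
   17  fca$ebccccfeddfeeaedf  f
   18  feddfeeaedffca$ebcccc  c
   19  feeaedffca$ebccccfedd  d
   20  ffca$ebccccfeddfeeaed  d

aceefbcccedee$faffcdd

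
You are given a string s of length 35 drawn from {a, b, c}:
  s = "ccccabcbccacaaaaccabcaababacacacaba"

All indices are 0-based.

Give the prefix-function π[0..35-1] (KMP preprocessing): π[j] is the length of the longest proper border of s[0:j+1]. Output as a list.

π[0] = 0
j=1 s[j]='c': π[1]=1 (border 'c')
j=2 s[j]='c': π[2]=2 (border 'cc')
j=3 s[j]='c': π[3]=3 (border 'ccc')
j=4 s[j]='a': k: 3→2→1→0; π[4]=0 (border '')
j=5 s[j]='b': π[5]=0 (border '')
j=6 s[j]='c': π[6]=1 (border 'c')
j=7 s[j]='b': k: 1→0; π[7]=0 (border '')
j=8 s[j]='c': π[8]=1 (border 'c')
j=9 s[j]='c': π[9]=2 (border 'cc')
j=10 s[j]='a': k: 2→1→0; π[10]=0 (border '')
j=11 s[j]='c': π[11]=1 (border 'c')
j=12 s[j]='a': k: 1→0; π[12]=0 (border '')
j=13 s[j]='a': π[13]=0 (border '')
j=14 s[j]='a': π[14]=0 (border '')
j=15 s[j]='a': π[15]=0 (border '')
j=16 s[j]='c': π[16]=1 (border 'c')
j=17 s[j]='c': π[17]=2 (border 'cc')
j=18 s[j]='a': k: 2→1→0; π[18]=0 (border '')
j=19 s[j]='b': π[19]=0 (border '')
j=20 s[j]='c': π[20]=1 (border 'c')
j=21 s[j]='a': k: 1→0; π[21]=0 (border '')
j=22 s[j]='a': π[22]=0 (border '')
j=23 s[j]='b': π[23]=0 (border '')
j=24 s[j]='a': π[24]=0 (border '')
j=25 s[j]='b': π[25]=0 (border '')
j=26 s[j]='a': π[26]=0 (border '')
j=27 s[j]='c': π[27]=1 (border 'c')
j=28 s[j]='a': k: 1→0; π[28]=0 (border '')
j=29 s[j]='c': π[29]=1 (border 'c')
j=30 s[j]='a': k: 1→0; π[30]=0 (border '')
j=31 s[j]='c': π[31]=1 (border 'c')
j=32 s[j]='a': k: 1→0; π[32]=0 (border '')
j=33 s[j]='b': π[33]=0 (border '')
j=34 s[j]='a': π[34]=0 (border '')

[0, 1, 2, 3, 0, 0, 1, 0, 1, 2, 0, 1, 0, 0, 0, 0, 1, 2, 0, 0, 1, 0, 0, 0, 0, 0, 0, 1, 0, 1, 0, 1, 0, 0, 0]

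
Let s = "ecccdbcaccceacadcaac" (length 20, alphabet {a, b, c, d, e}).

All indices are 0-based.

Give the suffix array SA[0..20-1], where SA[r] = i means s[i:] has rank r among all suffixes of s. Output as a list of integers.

sorted suffixes:
  #0 SA[0]=17  'aac'
  #1 SA[1]=18  'ac'
  #2 SA[2]=12  'acadcaac'
  #3 SA[3]=7  'accceacadcaac'
  #4 SA[4]=14  'adcaac'
  #5 SA[5]=5  'bcaccceacadcaac'
  #6 SA[6]=19  'c'
  #7 SA[7]=16  'caac'
  #8 SA[8]=6  'caccceacadcaac'
  #9 SA[9]=13  'cadcaac'
  #10 SA[10]=1  'cccdbcaccceacadcaac'
  #11 SA[11]=8  'ccceacadcaac'
  #12 SA[12]=2  'ccdbcaccceacadcaac'
  #13 SA[13]=9  'cceacadcaac'
  #14 SA[14]=3  'cdbcaccceacadcaac'
  #15 SA[15]=10  'ceacadcaac'
  #16 SA[16]=4  'dbcaccceacadcaac'
  #17 SA[17]=15  'dcaac'
  #18 SA[18]=11  'eacadcaac'
  #19 SA[19]=0  'ecccdbcaccceacadcaac'

[17, 18, 12, 7, 14, 5, 19, 16, 6, 13, 1, 8, 2, 9, 3, 10, 4, 15, 11, 0]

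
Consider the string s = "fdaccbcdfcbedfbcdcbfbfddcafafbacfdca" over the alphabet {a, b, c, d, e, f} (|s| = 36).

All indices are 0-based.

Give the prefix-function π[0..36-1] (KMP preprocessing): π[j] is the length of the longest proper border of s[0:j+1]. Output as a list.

[0, 0, 0, 0, 0, 0, 0, 0, 1, 0, 0, 0, 0, 1, 0, 0, 0, 0, 0, 1, 0, 1, 2, 0, 0, 0, 1, 0, 1, 0, 0, 0, 1, 2, 0, 0]

π[0] = 0
j=1 s[j]='d': π[1]=0 (border '')
j=2 s[j]='a': π[2]=0 (border '')
j=3 s[j]='c': π[3]=0 (border '')
j=4 s[j]='c': π[4]=0 (border '')
j=5 s[j]='b': π[5]=0 (border '')
j=6 s[j]='c': π[6]=0 (border '')
j=7 s[j]='d': π[7]=0 (border '')
j=8 s[j]='f': π[8]=1 (border 'f')
j=9 s[j]='c': k: 1→0; π[9]=0 (border '')
j=10 s[j]='b': π[10]=0 (border '')
j=11 s[j]='e': π[11]=0 (border '')
j=12 s[j]='d': π[12]=0 (border '')
j=13 s[j]='f': π[13]=1 (border 'f')
j=14 s[j]='b': k: 1→0; π[14]=0 (border '')
j=15 s[j]='c': π[15]=0 (border '')
j=16 s[j]='d': π[16]=0 (border '')
j=17 s[j]='c': π[17]=0 (border '')
j=18 s[j]='b': π[18]=0 (border '')
j=19 s[j]='f': π[19]=1 (border 'f')
j=20 s[j]='b': k: 1→0; π[20]=0 (border '')
j=21 s[j]='f': π[21]=1 (border 'f')
j=22 s[j]='d': π[22]=2 (border 'fd')
j=23 s[j]='d': k: 2→0; π[23]=0 (border '')
j=24 s[j]='c': π[24]=0 (border '')
j=25 s[j]='a': π[25]=0 (border '')
j=26 s[j]='f': π[26]=1 (border 'f')
j=27 s[j]='a': k: 1→0; π[27]=0 (border '')
j=28 s[j]='f': π[28]=1 (border 'f')
j=29 s[j]='b': k: 1→0; π[29]=0 (border '')
j=30 s[j]='a': π[30]=0 (border '')
j=31 s[j]='c': π[31]=0 (border '')
j=32 s[j]='f': π[32]=1 (border 'f')
j=33 s[j]='d': π[33]=2 (border 'fd')
j=34 s[j]='c': k: 2→0; π[34]=0 (border '')
j=35 s[j]='a': π[35]=0 (border '')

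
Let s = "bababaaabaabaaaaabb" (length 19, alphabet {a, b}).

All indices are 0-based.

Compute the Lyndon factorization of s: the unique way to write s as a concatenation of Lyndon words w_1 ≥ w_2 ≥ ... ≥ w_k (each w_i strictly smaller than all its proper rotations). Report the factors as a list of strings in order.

emit factor 1: 'b' (i=0, period=1)
emit factor 2: 'ab' (i=1, period=2)
emit factor 3: 'ab' (i=3, period=2)
emit factor 4: 'aaabaab' (i=5, period=7)
emit factor 5: 'aaaaabb' (i=12, period=7)

["b", "ab", "ab", "aaabaab", "aaaaabb"]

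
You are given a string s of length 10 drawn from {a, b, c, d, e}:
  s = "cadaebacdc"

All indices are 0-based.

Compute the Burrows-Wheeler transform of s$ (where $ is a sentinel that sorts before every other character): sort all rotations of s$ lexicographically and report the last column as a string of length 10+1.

cbcded$aaca

rank  rotation     last
    0  $cadaebacdc  c
    1  acdc$cadaeb  b
    2  adaebacdc$c  c
    3  aebacdc$cad  d
    4  bacdc$cadae  e
    5  c$cadaebacd  d
    6  cadaebacdc$  $
    7  cdc$cadaeba  a
    8  daebacdc$ca  a
    9  dc$cadaebac  c
   10  ebacdc$cada  a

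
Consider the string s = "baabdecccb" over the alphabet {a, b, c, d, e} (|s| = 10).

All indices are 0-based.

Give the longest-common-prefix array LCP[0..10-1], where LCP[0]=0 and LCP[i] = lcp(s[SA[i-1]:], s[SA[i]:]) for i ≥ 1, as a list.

sorted suffixes:
  #0 SA[0]=1  'aabdecccb'
  #1 SA[1]=2  'abdecccb'
  #2 SA[2]=9  'b'
  #3 SA[3]=0  'baabdecccb'
  #4 SA[4]=3  'bdecccb'
  #5 SA[5]=8  'cb'
  #6 SA[6]=7  'ccb'
  #7 SA[7]=6  'cccb'
  #8 SA[8]=4  'decccb'
  #9 SA[9]=5  'ecccb'

SA = [1, 2, 9, 0, 3, 8, 7, 6, 4, 5]
rank  pair      lcp
   1  s[1:],s[2:]  1  'a'
   2  s[2:],s[9:]  0  ''
   3  s[9:],s[0:]  1  'b'
   4  s[0:],s[3:]  1  'b'
   5  s[3:],s[8:]  0  ''
   6  s[8:],s[7:]  1  'c'
   7  s[7:],s[6:]  2  'cc'
   8  s[6:],s[4:]  0  ''
   9  s[4:],s[5:]  0  ''

[0, 1, 0, 1, 1, 0, 1, 2, 0, 0]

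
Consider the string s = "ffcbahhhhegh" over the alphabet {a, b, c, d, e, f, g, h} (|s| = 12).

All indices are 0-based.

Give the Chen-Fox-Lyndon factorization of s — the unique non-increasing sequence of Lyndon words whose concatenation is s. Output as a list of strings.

["f", "f", "c", "b", "ahhhhegh"]

emit factor 1: 'f' (i=0, period=1)
emit factor 2: 'f' (i=1, period=1)
emit factor 3: 'c' (i=2, period=1)
emit factor 4: 'b' (i=3, period=1)
emit factor 5: 'ahhhhegh' (i=4, period=8)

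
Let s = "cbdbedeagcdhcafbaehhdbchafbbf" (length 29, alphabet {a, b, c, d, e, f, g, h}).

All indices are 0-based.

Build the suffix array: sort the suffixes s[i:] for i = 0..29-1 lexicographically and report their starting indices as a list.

[16, 13, 24, 7, 15, 26, 21, 1, 3, 27, 12, 0, 9, 22, 20, 2, 5, 10, 6, 4, 17, 28, 14, 25, 8, 23, 11, 19, 18]

rank | idx | suffix
   0 |  16 | aehhdbchafbbf
   1 |  13 | afbaehhdbchafbbf
   2 |  24 | afbbf
   3 |   7 | agcdhcafbaehhdbchafbbf
   4 |  15 | baehhdbchafbbf
   5 |  26 | bbf
   6 |  21 | bchafbbf
   7 |   1 | bdbedeagcdhcafbaehhdbchafbbf
   8 |   3 | bedeagcdhcafbaehhdbchafbbf
   9 |  27 | bf
  10 |  12 | cafbaehhdbchafbbf
  11 |   0 | cbdbedeagcdhcafbaehhdbchafbbf
  12 |   9 | cdhcafbaehhdbchafbbf
  13 |  22 | chafbbf
  14 |  20 | dbchafbbf
  15 |   2 | dbedeagcdhcafbaehhdbchafbbf
  16 |   5 | deagcdhcafbaehhdbchafbbf
  17 |  10 | dhcafbaehhdbchafbbf
  18 |   6 | eagcdhcafbaehhdbchafbbf
  19 |   4 | edeagcdhcafbaehhdbchafbbf
  20 |  17 | ehhdbchafbbf
  21 |  28 | f
  22 |  14 | fbaehhdbchafbbf
  23 |  25 | fbbf
  24 |   8 | gcdhcafbaehhdbchafbbf
  25 |  23 | hafbbf
  26 |  11 | hcafbaehhdbchafbbf
  27 |  19 | hdbchafbbf
  28 |  18 | hhdbchafbbf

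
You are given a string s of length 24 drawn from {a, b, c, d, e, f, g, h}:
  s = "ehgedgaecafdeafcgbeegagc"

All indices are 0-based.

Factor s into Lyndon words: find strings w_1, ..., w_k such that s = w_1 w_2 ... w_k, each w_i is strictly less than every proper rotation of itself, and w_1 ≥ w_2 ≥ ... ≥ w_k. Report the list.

["ehg", "e", "dg", "aecafdeafcgbeegagc"]

emit factor 1: 'ehg' (i=0, period=3)
emit factor 2: 'e' (i=3, period=1)
emit factor 3: 'dg' (i=4, period=2)
emit factor 4: 'aecafdeafcgbeegagc' (i=6, period=18)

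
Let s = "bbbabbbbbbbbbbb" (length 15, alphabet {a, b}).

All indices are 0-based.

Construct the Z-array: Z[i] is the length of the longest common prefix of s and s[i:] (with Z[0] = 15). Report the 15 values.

Z[0]=15
i=1: fresh scan; Z[1]=2 scan→box=[1,3)
i=2: min(r-i=1, Z[1]=2)=1; Z[2]=1
i=3: fresh scan; Z[3]=0
i=4: fresh scan; Z[4]=3 scan→box=[4,7)
i=5: min(r-i=2, Z[1]=2)=2; Z[5]=3 scan→box=[5,8)
i=6: min(r-i=2, Z[1]=2)=2; Z[6]=3 scan→box=[6,9)
i=7: min(r-i=2, Z[1]=2)=2; Z[7]=3 scan→box=[7,10)
i=8: min(r-i=2, Z[1]=2)=2; Z[8]=3 scan→box=[8,11)
i=9: min(r-i=2, Z[1]=2)=2; Z[9]=3 scan→box=[9,12)
i=10: min(r-i=2, Z[1]=2)=2; Z[10]=3 scan→box=[10,13)
i=11: min(r-i=2, Z[1]=2)=2; Z[11]=3 scan→box=[11,14)
i=12: min(r-i=2, Z[1]=2)=2; Z[12]=3 scan→box=[12,15)
i=13: min(r-i=2, Z[1]=2)=2; Z[13]=2
i=14: min(r-i=1, Z[2]=1)=1; Z[14]=1

[15, 2, 1, 0, 3, 3, 3, 3, 3, 3, 3, 3, 3, 2, 1]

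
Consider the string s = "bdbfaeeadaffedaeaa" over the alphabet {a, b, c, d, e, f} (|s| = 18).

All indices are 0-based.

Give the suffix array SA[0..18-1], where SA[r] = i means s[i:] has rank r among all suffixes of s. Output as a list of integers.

[17, 16, 7, 14, 4, 9, 0, 2, 13, 8, 1, 15, 6, 12, 5, 3, 11, 10]

rank | idx | suffix
   0 |  17 | a
   1 |  16 | aa
   2 |   7 | adaffedaeaa
   3 |  14 | aeaa
   4 |   4 | aeeadaffedaeaa
   5 |   9 | affedaeaa
   6 |   0 | bdbfaeeadaffedaeaa
   7 |   2 | bfaeeadaffedaeaa
   8 |  13 | daeaa
   9 |   8 | daffedaeaa
  10 |   1 | dbfaeeadaffedaeaa
  11 |  15 | eaa
  12 |   6 | eadaffedaeaa
  13 |  12 | edaeaa
  14 |   5 | eeadaffedaeaa
  15 |   3 | faeeadaffedaeaa
  16 |  11 | fedaeaa
  17 |  10 | ffedaeaa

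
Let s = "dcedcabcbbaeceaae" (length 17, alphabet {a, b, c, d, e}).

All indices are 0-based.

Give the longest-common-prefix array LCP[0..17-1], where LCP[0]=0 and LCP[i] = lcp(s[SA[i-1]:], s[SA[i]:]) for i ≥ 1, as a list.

[0, 1, 1, 2, 0, 1, 1, 0, 1, 1, 2, 0, 2, 0, 1, 1, 1]

rank→(start, suffix):
  0 → (14, 'aae')
  1 → (5, 'abcbbaeceaae')
  2 → (15, 'ae')
  3 → (10, 'aeceaae')
  4 → (9, 'baeceaae')
  5 → (8, 'bbaeceaae')
  6 → (6, 'bcbbaeceaae')
  7 → (4, 'cabcbbaeceaae')
  8 → (7, 'cbbaeceaae')
  9 → (12, 'ceaae')
  10 → (1, 'cedcabcbbaeceaae')
  11 → (3, 'dcabcbbaeceaae')
  12 → (0, 'dcedcabcbbaeceaae')
  13 → (16, 'e')
  14 → (13, 'eaae')
  15 → (11, 'eceaae')
  16 → (2, 'edcabcbbaeceaae')

SA = [14, 5, 15, 10, 9, 8, 6, 4, 7, 12, 1, 3, 0, 16, 13, 11, 2]
i: (SA[i-1],SA[i]) lcp shared
  1: (14,5) 1 'a'
  2: (5,15) 1 'a'
  3: (15,10) 2 'ae'
  4: (10,9) 0 ''
  5: (9,8) 1 'b'
  6: (8,6) 1 'b'
  7: (6,4) 0 ''
  8: (4,7) 1 'c'
  9: (7,12) 1 'c'
  10: (12,1) 2 'ce'
  11: (1,3) 0 ''
  12: (3,0) 2 'dc'
  13: (0,16) 0 ''
  14: (16,13) 1 'e'
  15: (13,11) 1 'e'
  16: (11,2) 1 'e'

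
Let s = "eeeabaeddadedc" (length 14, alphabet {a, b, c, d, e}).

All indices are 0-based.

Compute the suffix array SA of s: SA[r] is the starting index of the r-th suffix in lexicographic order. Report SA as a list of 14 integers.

[3, 9, 5, 4, 13, 8, 12, 7, 10, 2, 11, 6, 1, 0]

rank→(start, suffix):
  0 → (3, 'abaeddadedc')
  1 → (9, 'adedc')
  2 → (5, 'aeddadedc')
  3 → (4, 'baeddadedc')
  4 → (13, 'c')
  5 → (8, 'dadedc')
  6 → (12, 'dc')
  7 → (7, 'ddadedc')
  8 → (10, 'dedc')
  9 → (2, 'eabaeddadedc')
  10 → (11, 'edc')
  11 → (6, 'eddadedc')
  12 → (1, 'eeabaeddadedc')
  13 → (0, 'eeeabaeddadedc')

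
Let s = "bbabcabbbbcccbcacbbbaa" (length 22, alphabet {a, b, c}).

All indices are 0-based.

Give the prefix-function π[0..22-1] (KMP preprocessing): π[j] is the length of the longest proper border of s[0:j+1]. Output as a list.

[0, 1, 0, 1, 0, 0, 1, 2, 2, 2, 0, 0, 0, 1, 0, 0, 0, 1, 2, 2, 3, 0]

π[0] = 0
j=1 s[j]='b': π[1]=1 (border 'b')
j=2 s[j]='a': k: 1→0; π[2]=0 (border '')
j=3 s[j]='b': π[3]=1 (border 'b')
j=4 s[j]='c': k: 1→0; π[4]=0 (border '')
j=5 s[j]='a': π[5]=0 (border '')
j=6 s[j]='b': π[6]=1 (border 'b')
j=7 s[j]='b': π[7]=2 (border 'bb')
j=8 s[j]='b': k: 2→1; π[8]=2 (border 'bb')
j=9 s[j]='b': k: 2→1; π[9]=2 (border 'bb')
j=10 s[j]='c': k: 2→1→0; π[10]=0 (border '')
j=11 s[j]='c': π[11]=0 (border '')
j=12 s[j]='c': π[12]=0 (border '')
j=13 s[j]='b': π[13]=1 (border 'b')
j=14 s[j]='c': k: 1→0; π[14]=0 (border '')
j=15 s[j]='a': π[15]=0 (border '')
j=16 s[j]='c': π[16]=0 (border '')
j=17 s[j]='b': π[17]=1 (border 'b')
j=18 s[j]='b': π[18]=2 (border 'bb')
j=19 s[j]='b': k: 2→1; π[19]=2 (border 'bb')
j=20 s[j]='a': π[20]=3 (border 'bba')
j=21 s[j]='a': k: 3→0; π[21]=0 (border '')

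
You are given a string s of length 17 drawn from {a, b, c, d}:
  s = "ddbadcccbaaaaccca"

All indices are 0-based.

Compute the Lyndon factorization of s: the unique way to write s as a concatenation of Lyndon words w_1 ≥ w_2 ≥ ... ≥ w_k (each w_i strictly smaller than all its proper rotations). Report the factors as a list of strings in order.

["d", "d", "b", "adcccb", "aaaaccc", "a"]

emit factor 1: 'd' (i=0, period=1)
emit factor 2: 'd' (i=1, period=1)
emit factor 3: 'b' (i=2, period=1)
emit factor 4: 'adcccb' (i=3, period=6)
emit factor 5: 'aaaaccc' (i=9, period=7)
emit factor 6: 'a' (i=16, period=1)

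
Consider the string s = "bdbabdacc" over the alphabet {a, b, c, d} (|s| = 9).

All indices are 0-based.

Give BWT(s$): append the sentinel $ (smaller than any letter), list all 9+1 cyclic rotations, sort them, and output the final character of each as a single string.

cbdda$cabb

rank  rotation    last
    0  $bdbabdacc  c
    1  abdacc$bdb  b
    2  acc$bdbabd  d
    3  babdacc$bd  d
    4  bdacc$bdba  a
    5  bdbabdacc$  $
    6  c$bdbabdac  c
    7  cc$bdbabda  a
    8  dacc$bdbab  b
    9  dbabdacc$b  b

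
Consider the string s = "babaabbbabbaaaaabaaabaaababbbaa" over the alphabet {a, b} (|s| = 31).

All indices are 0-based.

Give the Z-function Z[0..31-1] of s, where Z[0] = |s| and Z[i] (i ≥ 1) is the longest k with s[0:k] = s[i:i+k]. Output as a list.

Z[0]=31
i=1: i≥r, start 0; Z[1]=0
i=2: i≥r, start 0; Z[2]=2 grow→box=[2,4)
i=3: min(r-i=1, Z[1]=0)=0; Z[3]=0
i=4: i≥r, start 0; Z[4]=0
i=5: i≥r, start 0; Z[5]=1 grow→box=[5,6)
i=6: i≥r, start 0; Z[6]=1 grow→box=[6,7)
i=7: i≥r, start 0; Z[7]=3 grow→box=[7,10)
i=8: min(r-i=2, Z[1]=0)=0; Z[8]=0
i=9: min(r-i=1, Z[2]=2)=1; Z[9]=1
i=10: i≥r, start 0; Z[10]=2 grow→box=[10,12)
i=11: min(r-i=1, Z[1]=0)=0; Z[11]=0
i=12: i≥r, start 0; Z[12]=0
i=13: i≥r, start 0; Z[13]=0
i=14: i≥r, start 0; Z[14]=0
i=15: i≥r, start 0; Z[15]=0
i=16: i≥r, start 0; Z[16]=2 grow→box=[16,18)
i=17: min(r-i=1, Z[1]=0)=0; Z[17]=0
i=18: i≥r, start 0; Z[18]=0
i=19: i≥r, start 0; Z[19]=0
i=20: i≥r, start 0; Z[20]=2 grow→box=[20,22)
i=21: min(r-i=1, Z[1]=0)=0; Z[21]=0
i=22: i≥r, start 0; Z[22]=0
i=23: i≥r, start 0; Z[23]=0
i=24: i≥r, start 0; Z[24]=3 grow→box=[24,27)
i=25: min(r-i=2, Z[1]=0)=0; Z[25]=0
i=26: min(r-i=1, Z[2]=2)=1; Z[26]=1
i=27: i≥r, start 0; Z[27]=1 grow→box=[27,28)
i=28: i≥r, start 0; Z[28]=2 grow→box=[28,30)
i=29: min(r-i=1, Z[1]=0)=0; Z[29]=0
i=30: i≥r, start 0; Z[30]=0

[31, 0, 2, 0, 0, 1, 1, 3, 0, 1, 2, 0, 0, 0, 0, 0, 2, 0, 0, 0, 2, 0, 0, 0, 3, 0, 1, 1, 2, 0, 0]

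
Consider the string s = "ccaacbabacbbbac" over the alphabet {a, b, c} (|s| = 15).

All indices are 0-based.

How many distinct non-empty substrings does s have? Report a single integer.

100

rank→(start, suffix):
  0 → (2, 'aacbabacbbbac')
  1 → (6, 'abacbbbac')
  2 → (13, 'ac')
  3 → (3, 'acbabacbbbac')
  4 → (8, 'acbbbac')
  5 → (5, 'babacbbbac')
  6 → (12, 'bac')
  7 → (7, 'bacbbbac')
  8 → (11, 'bbac')
  9 → (10, 'bbbac')
  10 → (14, 'c')
  11 → (1, 'caacbabacbbbac')
  12 → (4, 'cbabacbbbac')
  13 → (9, 'cbbbac')
  14 → (0, 'ccaacbabacbbbac')

SA = [2, 6, 13, 3, 8, 5, 12, 7, 11, 10, 14, 1, 4, 9, 0]
i: (SA[i-1],SA[i]) lcp shared
  1: (2,6) 1 'a'
  2: (6,13) 1 'a'
  3: (13,3) 2 'ac'
  4: (3,8) 3 'acb'
  5: (8,5) 0 ''
  6: (5,12) 2 'ba'
  7: (12,7) 3 'bac'
  8: (7,11) 1 'b'
  9: (11,10) 2 'bb'
  10: (10,14) 0 ''
  11: (14,1) 1 'c'
  12: (1,4) 1 'c'
  13: (4,9) 2 'cb'
  14: (9,0) 1 'c'

n(n+1)/2 = 15·16/2 = 120
Σ LCP = 0 + 1 + 1 + 2 + 3 + 0 + 2 + 3 + 1 + 2 + 0 + 1 + 1 + 2 + 1 = 20
distinct = 120 − 20 = 100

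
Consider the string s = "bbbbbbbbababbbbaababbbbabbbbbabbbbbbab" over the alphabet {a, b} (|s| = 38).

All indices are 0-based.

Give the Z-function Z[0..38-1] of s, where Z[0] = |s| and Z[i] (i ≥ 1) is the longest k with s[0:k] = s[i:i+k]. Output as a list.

[38, 7, 6, 5, 4, 3, 2, 1, 0, 1, 0, 4, 3, 2, 1, 0, 0, 1, 0, 4, 3, 2, 1, 0, 5, 4, 3, 2, 1, 0, 6, 5, 4, 3, 2, 1, 0, 1]

Z[0]=38
i=1: outside box; Z[1]=7 grow→box=[1,8)
i=2: min(r-i=6, Z[1]=7)=6; Z[2]=6
i=3: min(r-i=5, Z[2]=6)=5; Z[3]=5
i=4: min(r-i=4, Z[3]=5)=4; Z[4]=4
i=5: min(r-i=3, Z[4]=4)=3; Z[5]=3
i=6: min(r-i=2, Z[5]=3)=2; Z[6]=2
i=7: min(r-i=1, Z[6]=2)=1; Z[7]=1
i=8: outside box; Z[8]=0
i=9: outside box; Z[9]=1 grow→box=[9,10)
i=10: outside box; Z[10]=0
i=11: outside box; Z[11]=4 grow→box=[11,15)
i=12: min(r-i=3, Z[1]=7)=3; Z[12]=3
i=13: min(r-i=2, Z[2]=6)=2; Z[13]=2
i=14: min(r-i=1, Z[3]=5)=1; Z[14]=1
i=15: outside box; Z[15]=0
i=16: outside box; Z[16]=0
i=17: outside box; Z[17]=1 grow→box=[17,18)
i=18: outside box; Z[18]=0
i=19: outside box; Z[19]=4 grow→box=[19,23)
i=20: min(r-i=3, Z[1]=7)=3; Z[20]=3
i=21: min(r-i=2, Z[2]=6)=2; Z[21]=2
i=22: min(r-i=1, Z[3]=5)=1; Z[22]=1
i=23: outside box; Z[23]=0
i=24: outside box; Z[24]=5 grow→box=[24,29)
i=25: min(r-i=4, Z[1]=7)=4; Z[25]=4
i=26: min(r-i=3, Z[2]=6)=3; Z[26]=3
i=27: min(r-i=2, Z[3]=5)=2; Z[27]=2
i=28: min(r-i=1, Z[4]=4)=1; Z[28]=1
i=29: outside box; Z[29]=0
i=30: outside box; Z[30]=6 grow→box=[30,36)
i=31: min(r-i=5, Z[1]=7)=5; Z[31]=5
i=32: min(r-i=4, Z[2]=6)=4; Z[32]=4
i=33: min(r-i=3, Z[3]=5)=3; Z[33]=3
i=34: min(r-i=2, Z[4]=4)=2; Z[34]=2
i=35: min(r-i=1, Z[5]=3)=1; Z[35]=1
i=36: outside box; Z[36]=0
i=37: outside box; Z[37]=1 grow→box=[37,38)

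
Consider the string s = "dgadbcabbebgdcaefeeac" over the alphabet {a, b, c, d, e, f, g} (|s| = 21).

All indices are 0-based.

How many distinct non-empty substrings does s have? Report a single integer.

rank→(start, suffix):
  0 → (6, 'abbebgdcaefeeac')
  1 → (19, 'ac')
  2 → (2, 'adbcabbebgdcaefeeac')
  3 → (14, 'aefeeac')
  4 → (7, 'bbebgdcaefeeac')
  5 → (4, 'bcabbebgdcaefeeac')
  6 → (8, 'bebgdcaefeeac')
  7 → (10, 'bgdcaefeeac')
  8 → (20, 'c')
  9 → (5, 'cabbebgdcaefeeac')
  10 → (13, 'caefeeac')
  11 → (3, 'dbcabbebgdcaefeeac')
  12 → (12, 'dcaefeeac')
  13 → (0, 'dgadbcabbebgdcaefeeac')
  14 → (18, 'eac')
  15 → (9, 'ebgdcaefeeac')
  16 → (17, 'eeac')
  17 → (15, 'efeeac')
  18 → (16, 'feeac')
  19 → (1, 'gadbcabbebgdcaefeeac')
  20 → (11, 'gdcaefeeac')

SA = [6, 19, 2, 14, 7, 4, 8, 10, 20, 5, 13, 3, 12, 0, 18, 9, 17, 15, 16, 1, 11]
i: (SA[i-1],SA[i]) lcp shared
  1: (6,19) 1 'a'
  2: (19,2) 1 'a'
  3: (2,14) 1 'a'
  4: (14,7) 0 ''
  5: (7,4) 1 'b'
  6: (4,8) 1 'b'
  7: (8,10) 1 'b'
  8: (10,20) 0 ''
  9: (20,5) 1 'c'
  10: (5,13) 2 'ca'
  11: (13,3) 0 ''
  12: (3,12) 1 'd'
  13: (12,0) 1 'd'
  14: (0,18) 0 ''
  15: (18,9) 1 'e'
  16: (9,17) 1 'e'
  17: (17,15) 1 'e'
  18: (15,16) 0 ''
  19: (16,1) 0 ''
  20: (1,11) 1 'g'

n(n+1)/2 = 21·22/2 = 231
Σ LCP = 0 + 1 + 1 + 1 + 0 + 1 + 1 + 1 + 0 + 1 + 2 + 0 + 1 + 1 + 0 + 1 + 1 + 1 + 0 + 0 + 1 = 15
distinct = 231 − 15 = 216

216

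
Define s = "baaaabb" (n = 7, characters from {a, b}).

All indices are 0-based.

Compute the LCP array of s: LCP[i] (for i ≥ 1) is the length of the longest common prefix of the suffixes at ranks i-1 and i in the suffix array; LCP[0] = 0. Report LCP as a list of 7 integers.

[0, 3, 2, 1, 0, 1, 1]

rank→(start, suffix):
  0 → (1, 'aaaabb')
  1 → (2, 'aaabb')
  2 → (3, 'aabb')
  3 → (4, 'abb')
  4 → (6, 'b')
  5 → (0, 'baaaabb')
  6 → (5, 'bb')

SA = [1, 2, 3, 4, 6, 0, 5]
i: (SA[i-1],SA[i]) lcp shared
  1: (1,2) 3 'aaa'
  2: (2,3) 2 'aa'
  3: (3,4) 1 'a'
  4: (4,6) 0 ''
  5: (6,0) 1 'b'
  6: (0,5) 1 'b'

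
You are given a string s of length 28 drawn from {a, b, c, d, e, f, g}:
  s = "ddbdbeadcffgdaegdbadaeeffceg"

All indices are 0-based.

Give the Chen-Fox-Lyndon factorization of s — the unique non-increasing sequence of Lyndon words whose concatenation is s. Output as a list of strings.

emit factor 1: 'd' (i=0, period=1)
emit factor 2: 'd' (i=1, period=1)
emit factor 3: 'bdbe' (i=2, period=4)
emit factor 4: 'adcffgdaegdb' (i=6, period=12)
emit factor 5: 'adaeeffceg' (i=18, period=10)

["d", "d", "bdbe", "adcffgdaegdb", "adaeeffceg"]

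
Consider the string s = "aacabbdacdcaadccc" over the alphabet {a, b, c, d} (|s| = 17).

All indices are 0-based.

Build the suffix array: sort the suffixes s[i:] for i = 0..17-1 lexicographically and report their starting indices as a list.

[0, 11, 3, 1, 7, 12, 4, 5, 16, 10, 2, 15, 14, 8, 6, 9, 13]

sorted suffixes:
  #0 SA[0]=0  'aacabbdacdcaadccc'
  #1 SA[1]=11  'aadccc'
  #2 SA[2]=3  'abbdacdcaadccc'
  #3 SA[3]=1  'acabbdacdcaadccc'
  #4 SA[4]=7  'acdcaadccc'
  #5 SA[5]=12  'adccc'
  #6 SA[6]=4  'bbdacdcaadccc'
  #7 SA[7]=5  'bdacdcaadccc'
  #8 SA[8]=16  'c'
  #9 SA[9]=10  'caadccc'
  #10 SA[10]=2  'cabbdacdcaadccc'
  #11 SA[11]=15  'cc'
  #12 SA[12]=14  'ccc'
  #13 SA[13]=8  'cdcaadccc'
  #14 SA[14]=6  'dacdcaadccc'
  #15 SA[15]=9  'dcaadccc'
  #16 SA[16]=13  'dccc'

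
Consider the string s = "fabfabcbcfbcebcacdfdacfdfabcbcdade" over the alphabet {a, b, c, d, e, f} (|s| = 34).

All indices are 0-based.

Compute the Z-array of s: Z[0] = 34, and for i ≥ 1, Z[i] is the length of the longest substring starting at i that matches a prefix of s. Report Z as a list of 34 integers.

Z[0]=34
i=1: fresh scan; Z[1]=0
i=2: fresh scan; Z[2]=0
i=3: fresh scan; Z[3]=3 scan→box=[3,6)
i=4: min(r-i=2, Z[1]=0)=0; Z[4]=0
i=5: min(r-i=1, Z[2]=0)=0; Z[5]=0
i=6: fresh scan; Z[6]=0
i=7: fresh scan; Z[7]=0
i=8: fresh scan; Z[8]=0
i=9: fresh scan; Z[9]=1 scan→box=[9,10)
i=10: fresh scan; Z[10]=0
i=11: fresh scan; Z[11]=0
i=12: fresh scan; Z[12]=0
i=13: fresh scan; Z[13]=0
i=14: fresh scan; Z[14]=0
i=15: fresh scan; Z[15]=0
i=16: fresh scan; Z[16]=0
i=17: fresh scan; Z[17]=0
i=18: fresh scan; Z[18]=1 scan→box=[18,19)
i=19: fresh scan; Z[19]=0
i=20: fresh scan; Z[20]=0
i=21: fresh scan; Z[21]=0
i=22: fresh scan; Z[22]=1 scan→box=[22,23)
i=23: fresh scan; Z[23]=0
i=24: fresh scan; Z[24]=3 scan→box=[24,27)
i=25: min(r-i=2, Z[1]=0)=0; Z[25]=0
i=26: min(r-i=1, Z[2]=0)=0; Z[26]=0
i=27: fresh scan; Z[27]=0
i=28: fresh scan; Z[28]=0
i=29: fresh scan; Z[29]=0
i=30: fresh scan; Z[30]=0
i=31: fresh scan; Z[31]=0
i=32: fresh scan; Z[32]=0
i=33: fresh scan; Z[33]=0

[34, 0, 0, 3, 0, 0, 0, 0, 0, 1, 0, 0, 0, 0, 0, 0, 0, 0, 1, 0, 0, 0, 1, 0, 3, 0, 0, 0, 0, 0, 0, 0, 0, 0]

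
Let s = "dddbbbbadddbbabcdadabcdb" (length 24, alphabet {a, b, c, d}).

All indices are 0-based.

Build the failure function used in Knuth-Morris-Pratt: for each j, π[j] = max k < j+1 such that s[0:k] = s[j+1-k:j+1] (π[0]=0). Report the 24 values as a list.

[0, 1, 2, 0, 0, 0, 0, 0, 1, 2, 3, 4, 5, 0, 0, 0, 1, 0, 1, 0, 0, 0, 1, 0]

π[0] = 0
j=1 s[j]='d': π[1]=1 (border 'd')
j=2 s[j]='d': π[2]=2 (border 'dd')
j=3 s[j]='b': k: 2→1→0; π[3]=0 (border '')
j=4 s[j]='b': π[4]=0 (border '')
j=5 s[j]='b': π[5]=0 (border '')
j=6 s[j]='b': π[6]=0 (border '')
j=7 s[j]='a': π[7]=0 (border '')
j=8 s[j]='d': π[8]=1 (border 'd')
j=9 s[j]='d': π[9]=2 (border 'dd')
j=10 s[j]='d': π[10]=3 (border 'ddd')
j=11 s[j]='b': π[11]=4 (border 'dddb')
j=12 s[j]='b': π[12]=5 (border 'dddbb')
j=13 s[j]='a': k: 5→0; π[13]=0 (border '')
j=14 s[j]='b': π[14]=0 (border '')
j=15 s[j]='c': π[15]=0 (border '')
j=16 s[j]='d': π[16]=1 (border 'd')
j=17 s[j]='a': k: 1→0; π[17]=0 (border '')
j=18 s[j]='d': π[18]=1 (border 'd')
j=19 s[j]='a': k: 1→0; π[19]=0 (border '')
j=20 s[j]='b': π[20]=0 (border '')
j=21 s[j]='c': π[21]=0 (border '')
j=22 s[j]='d': π[22]=1 (border 'd')
j=23 s[j]='b': k: 1→0; π[23]=0 (border '')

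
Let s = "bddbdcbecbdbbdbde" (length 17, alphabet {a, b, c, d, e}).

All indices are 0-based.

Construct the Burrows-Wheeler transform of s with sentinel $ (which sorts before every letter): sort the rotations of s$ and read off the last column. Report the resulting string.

edcbd$dcedbdbbbbdb

rank  rotation            last
    0  $bddbdcbecbdbbdbde  e
    1  bbdbde$bddbdcbecbd  d
    2  bdbbdbde$bddbdcbec  c
    3  bdbde$bddbdcbecbdb  b
    4  bdcbecbdbbdbde$bdd  d
    5  bddbdcbecbdbbdbde$  $
    6  bde$bddbdcbecbdbbd  d
    7  becbdbbdbde$bddbdc  c
    8  cbdbbdbde$bddbdcbe  e
    9  cbecbdbbdbde$bddbd  d
   10  dbbdbde$bddbdcbecb  b
   11  dbdcbecbdbbdbde$bd  d
   12  dbde$bddbdcbecbdbb  b
   13  dcbecbdbbdbde$bddb  b
   14  ddbdcbecbdbbdbde$b  b
   15  de$bddbdcbecbdbbdb  b
   16  e$bddbdcbecbdbbdbd  d
   17  ecbdbbdbde$bddbdcb  b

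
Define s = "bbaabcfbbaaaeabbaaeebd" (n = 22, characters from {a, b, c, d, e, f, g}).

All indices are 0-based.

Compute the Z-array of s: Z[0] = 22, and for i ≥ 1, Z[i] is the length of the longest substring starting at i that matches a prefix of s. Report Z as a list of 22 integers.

[22, 1, 0, 0, 1, 0, 0, 4, 1, 0, 0, 0, 0, 0, 4, 1, 0, 0, 0, 0, 1, 0]

Z[0]=22
i=1: fresh scan; Z[1]=1 scan→box=[1,2)
i=2: fresh scan; Z[2]=0
i=3: fresh scan; Z[3]=0
i=4: fresh scan; Z[4]=1 scan→box=[4,5)
i=5: fresh scan; Z[5]=0
i=6: fresh scan; Z[6]=0
i=7: fresh scan; Z[7]=4 scan→box=[7,11)
i=8: min(r-i=3, Z[1]=1)=1; Z[8]=1
i=9: min(r-i=2, Z[2]=0)=0; Z[9]=0
i=10: min(r-i=1, Z[3]=0)=0; Z[10]=0
i=11: fresh scan; Z[11]=0
i=12: fresh scan; Z[12]=0
i=13: fresh scan; Z[13]=0
i=14: fresh scan; Z[14]=4 scan→box=[14,18)
i=15: min(r-i=3, Z[1]=1)=1; Z[15]=1
i=16: min(r-i=2, Z[2]=0)=0; Z[16]=0
i=17: min(r-i=1, Z[3]=0)=0; Z[17]=0
i=18: fresh scan; Z[18]=0
i=19: fresh scan; Z[19]=0
i=20: fresh scan; Z[20]=1 scan→box=[20,21)
i=21: fresh scan; Z[21]=0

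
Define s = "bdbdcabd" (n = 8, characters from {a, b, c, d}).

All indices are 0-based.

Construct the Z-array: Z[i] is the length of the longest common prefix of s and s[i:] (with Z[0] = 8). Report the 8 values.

[8, 0, 2, 0, 0, 0, 2, 0]

Z[0]=8
i=1: outside box; Z[1]=0
i=2: outside box; Z[2]=2 grow→box=[2,4)
i=3: min(r-i=1, Z[1]=0)=0; Z[3]=0
i=4: outside box; Z[4]=0
i=5: outside box; Z[5]=0
i=6: outside box; Z[6]=2 grow→box=[6,8)
i=7: min(r-i=1, Z[1]=0)=0; Z[7]=0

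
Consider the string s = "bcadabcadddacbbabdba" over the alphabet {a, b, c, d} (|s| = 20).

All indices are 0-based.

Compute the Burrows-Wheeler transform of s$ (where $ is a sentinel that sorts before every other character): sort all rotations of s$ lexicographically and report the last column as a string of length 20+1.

rank  rotation               last
    0  $bcadabcadddacbbabdba  a
    1  a$bcadabcadddacbbabdb  b
    2  abcadddacbbabdba$bcad  d
    3  abdba$bcadabcadddacbb  b
    4  acbbabdba$bcadabcaddd  d
    5  adabcadddacbbabdba$bc  c
    6  adddacbbabdba$bcadabc  c
    7  ba$bcadabcadddacbbabd  d
    8  babdba$bcadabcadddacb  b
    9  bbabdba$bcadabcadddac  c
   10  bcadabcadddacbbabdba$  $
   11  bcadddacbbabdba$bcada  a
   12  bdba$bcadabcadddacbba  a
   13  cadabcadddacbbabdba$b  b
   14  cadddacbbabdba$bcadab  b
   15  cbbabdba$bcadabcaddda  a
   16  dabcadddacbbabdba$bca  a
   17  dacbbabdba$bcadabcadd  d
   18  dba$bcadabcadddacbbab  b
   19  ddacbbabdba$bcadabcad  d
   20  dddacbbabdba$bcadabca  a

abdbdccdbc$aabbaadbda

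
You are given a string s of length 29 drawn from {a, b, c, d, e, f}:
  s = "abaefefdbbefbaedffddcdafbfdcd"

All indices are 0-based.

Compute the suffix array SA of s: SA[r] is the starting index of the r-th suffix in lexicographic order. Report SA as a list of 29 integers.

[0, 13, 2, 22, 12, 1, 8, 9, 24, 27, 20, 28, 21, 7, 26, 19, 18, 15, 14, 10, 5, 3, 11, 23, 6, 25, 17, 4, 16]

rank→(start, suffix):
  0 → (0, 'abaefefdbbefbaedffddcdafbfdcd')
  1 → (13, 'aedffddcdafbfdcd')
  2 → (2, 'aefefdbbefbaedffddcdafbfdcd')
  3 → (22, 'afbfdcd')
  4 → (12, 'baedffddcdafbfdcd')
  5 → (1, 'baefefdbbefbaedffddcdafbfdcd')
  6 → (8, 'bbefbaedffddcdafbfdcd')
  7 → (9, 'befbaedffddcdafbfdcd')
  8 → (24, 'bfdcd')
  9 → (27, 'cd')
  10 → (20, 'cdafbfdcd')
  11 → (28, 'd')
  12 → (21, 'dafbfdcd')
  13 → (7, 'dbbefbaedffddcdafbfdcd')
  14 → (26, 'dcd')
  15 → (19, 'dcdafbfdcd')
  16 → (18, 'ddcdafbfdcd')
  17 → (15, 'dffddcdafbfdcd')
  18 → (14, 'edffddcdafbfdcd')
  19 → (10, 'efbaedffddcdafbfdcd')
  20 → (5, 'efdbbefbaedffddcdafbfdcd')
  21 → (3, 'efefdbbefbaedffddcdafbfdcd')
  22 → (11, 'fbaedffddcdafbfdcd')
  23 → (23, 'fbfdcd')
  24 → (6, 'fdbbefbaedffddcdafbfdcd')
  25 → (25, 'fdcd')
  26 → (17, 'fddcdafbfdcd')
  27 → (4, 'fefdbbefbaedffddcdafbfdcd')
  28 → (16, 'ffddcdafbfdcd')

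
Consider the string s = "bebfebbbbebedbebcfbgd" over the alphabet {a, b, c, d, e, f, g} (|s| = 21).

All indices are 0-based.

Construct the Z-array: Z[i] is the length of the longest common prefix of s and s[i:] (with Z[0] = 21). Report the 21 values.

Z[0]=21
i=1: i≥r, start 0; Z[1]=0
i=2: i≥r, start 0; Z[2]=1 extend→box=[2,3)
i=3: i≥r, start 0; Z[3]=0
i=4: i≥r, start 0; Z[4]=0
i=5: i≥r, start 0; Z[5]=1 extend→box=[5,6)
i=6: i≥r, start 0; Z[6]=1 extend→box=[6,7)
i=7: i≥r, start 0; Z[7]=1 extend→box=[7,8)
i=8: i≥r, start 0; Z[8]=3 extend→box=[8,11)
i=9: min(r-i=2, Z[1]=0)=0; Z[9]=0
i=10: min(r-i=1, Z[2]=1)=1; Z[10]=2 extend→box=[10,12)
i=11: min(r-i=1, Z[1]=0)=0; Z[11]=0
i=12: i≥r, start 0; Z[12]=0
i=13: i≥r, start 0; Z[13]=3 extend→box=[13,16)
i=14: min(r-i=2, Z[1]=0)=0; Z[14]=0
i=15: min(r-i=1, Z[2]=1)=1; Z[15]=1
i=16: i≥r, start 0; Z[16]=0
i=17: i≥r, start 0; Z[17]=0
i=18: i≥r, start 0; Z[18]=1 extend→box=[18,19)
i=19: i≥r, start 0; Z[19]=0
i=20: i≥r, start 0; Z[20]=0

[21, 0, 1, 0, 0, 1, 1, 1, 3, 0, 2, 0, 0, 3, 0, 1, 0, 0, 1, 0, 0]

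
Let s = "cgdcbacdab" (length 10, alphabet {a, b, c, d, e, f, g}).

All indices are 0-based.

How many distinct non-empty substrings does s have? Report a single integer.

50

sorted suffixes:
  #0 SA[0]=8  'ab'
  #1 SA[1]=5  'acdab'
  #2 SA[2]=9  'b'
  #3 SA[3]=4  'bacdab'
  #4 SA[4]=3  'cbacdab'
  #5 SA[5]=6  'cdab'
  #6 SA[6]=0  'cgdcbacdab'
  #7 SA[7]=7  'dab'
  #8 SA[8]=2  'dcbacdab'
  #9 SA[9]=1  'gdcbacdab'

SA = [8, 5, 9, 4, 3, 6, 0, 7, 2, 1]
i: (SA[i-1],SA[i]) lcp shared
  1: (8,5) 1 'a'
  2: (5,9) 0 ''
  3: (9,4) 1 'b'
  4: (4,3) 0 ''
  5: (3,6) 1 'c'
  6: (6,0) 1 'c'
  7: (0,7) 0 ''
  8: (7,2) 1 'd'
  9: (2,1) 0 ''

n(n+1)/2 = 10·11/2 = 55
Σ LCP = 0 + 1 + 0 + 1 + 0 + 1 + 1 + 0 + 1 + 0 = 5
distinct = 55 − 5 = 50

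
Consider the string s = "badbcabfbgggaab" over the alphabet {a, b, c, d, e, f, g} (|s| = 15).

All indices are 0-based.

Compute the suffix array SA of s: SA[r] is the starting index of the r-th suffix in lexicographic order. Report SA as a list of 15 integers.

rank→(start, suffix):
  0 → (12, 'aab')
  1 → (13, 'ab')
  2 → (5, 'abfbgggaab')
  3 → (1, 'adbcabfbgggaab')
  4 → (14, 'b')
  5 → (0, 'badbcabfbgggaab')
  6 → (3, 'bcabfbgggaab')
  7 → (6, 'bfbgggaab')
  8 → (8, 'bgggaab')
  9 → (4, 'cabfbgggaab')
  10 → (2, 'dbcabfbgggaab')
  11 → (7, 'fbgggaab')
  12 → (11, 'gaab')
  13 → (10, 'ggaab')
  14 → (9, 'gggaab')

[12, 13, 5, 1, 14, 0, 3, 6, 8, 4, 2, 7, 11, 10, 9]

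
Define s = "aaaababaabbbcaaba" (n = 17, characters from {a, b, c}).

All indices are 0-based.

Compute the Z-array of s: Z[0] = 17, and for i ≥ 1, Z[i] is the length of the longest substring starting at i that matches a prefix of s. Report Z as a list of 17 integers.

[17, 3, 2, 1, 0, 1, 0, 2, 1, 0, 0, 0, 0, 2, 1, 0, 1]

Z[0]=17
i=1: i≥r, start 0; Z[1]=3 grow→box=[1,4)
i=2: min(r-i=2, Z[1]=3)=2; Z[2]=2
i=3: min(r-i=1, Z[2]=2)=1; Z[3]=1
i=4: i≥r, start 0; Z[4]=0
i=5: i≥r, start 0; Z[5]=1 grow→box=[5,6)
i=6: i≥r, start 0; Z[6]=0
i=7: i≥r, start 0; Z[7]=2 grow→box=[7,9)
i=8: min(r-i=1, Z[1]=3)=1; Z[8]=1
i=9: i≥r, start 0; Z[9]=0
i=10: i≥r, start 0; Z[10]=0
i=11: i≥r, start 0; Z[11]=0
i=12: i≥r, start 0; Z[12]=0
i=13: i≥r, start 0; Z[13]=2 grow→box=[13,15)
i=14: min(r-i=1, Z[1]=3)=1; Z[14]=1
i=15: i≥r, start 0; Z[15]=0
i=16: i≥r, start 0; Z[16]=1 grow→box=[16,17)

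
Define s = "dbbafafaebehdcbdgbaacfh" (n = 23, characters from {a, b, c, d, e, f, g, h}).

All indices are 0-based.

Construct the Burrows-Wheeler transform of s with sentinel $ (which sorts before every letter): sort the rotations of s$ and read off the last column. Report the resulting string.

hbaffbgbdceda$hbabaacdfe

rank  rotation                  last
    0  $dbbafafaebehdcbdgbaacfh  h
    1  aacfh$dbbafafaebehdcbdgb  b
    2  acfh$dbbafafaebehdcbdgba  a
    3  aebehdcbdgbaacfh$dbbafaf  f
    4  afaebehdcbdgbaacfh$dbbaf  f
    5  afafaebehdcbdgbaacfh$dbb  b
    6  baacfh$dbbafafaebehdcbdg  g
    7  bafafaebehdcbdgbaacfh$db  b
    8  bbafafaebehdcbdgbaacfh$d  d
    9  bdgbaacfh$dbbafafaebehdc  c
   10  behdcbdgbaacfh$dbbafafae  e
   11  cbdgbaacfh$dbbafafaebehd  d
   12  cfh$dbbafafaebehdcbdgbaa  a
   13  dbbafafaebehdcbdgbaacfh$  $
   14  dcbdgbaacfh$dbbafafaebeh  h
   15  dgbaacfh$dbbafafaebehdcb  b
   16  ebehdcbdgbaacfh$dbbafafa  a
   17  ehdcbdgbaacfh$dbbafafaeb  b
   18  faebehdcbdgbaacfh$dbbafa  a
   19  fafaebehdcbdgbaacfh$dbba  a
   20  fh$dbbafafaebehdcbdgbaac  c
   21  gbaacfh$dbbafafaebehdcbd  d
   22  h$dbbafafaebehdcbdgbaacf  f
   23  hdcbdgbaacfh$dbbafafaebe  e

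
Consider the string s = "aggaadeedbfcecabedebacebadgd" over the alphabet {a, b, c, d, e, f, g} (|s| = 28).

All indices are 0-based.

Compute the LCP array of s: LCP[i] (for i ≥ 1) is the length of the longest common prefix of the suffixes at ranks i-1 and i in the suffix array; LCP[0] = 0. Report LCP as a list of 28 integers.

rank | idx | suffix
   0 |   3 | aadeedbfcecabedebacebadgd
   1 |  14 | abedebacebadgd
   2 |  20 | acebadgd
   3 |   4 | adeedbfcecabedebacebadgd
   4 |  24 | adgd
   5 |   0 | aggaadeedbfcecabedebacebadgd
   6 |  19 | bacebadgd
   7 |  23 | badgd
   8 |  15 | bedebacebadgd
   9 |   9 | bfcecabedebacebadgd
  10 |  13 | cabedebacebadgd
  11 |  21 | cebadgd
  12 |  11 | cecabedebacebadgd
  13 |  27 | d
  14 |   8 | dbfcecabedebacebadgd
  15 |  17 | debacebadgd
  16 |   5 | deedbfcecabedebacebadgd
  17 |  25 | dgd
  18 |  18 | ebacebadgd
  19 |  22 | ebadgd
  20 |  12 | ecabedebacebadgd
  21 |   7 | edbfcecabedebacebadgd
  22 |  16 | edebacebadgd
  23 |   6 | eedbfcecabedebacebadgd
  24 |  10 | fcecabedebacebadgd
  25 |   2 | gaadeedbfcecabedebacebadgd
  26 |  26 | gd
  27 |   1 | ggaadeedbfcecabedebacebadgd

SA = [3, 14, 20, 4, 24, 0, 19, 23, 15, 9, 13, 21, 11, 27, 8, 17, 5, 25, 18, 22, 12, 7, 16, 6, 10, 2, 26, 1]
i: (SA[i-1],SA[i]) lcp shared
  1: (3,14) 1 'a'
  2: (14,20) 1 'a'
  3: (20,4) 1 'a'
  4: (4,24) 2 'ad'
  5: (24,0) 1 'a'
  6: (0,19) 0 ''
  7: (19,23) 2 'ba'
  8: (23,15) 1 'b'
  9: (15,9) 1 'b'
  10: (9,13) 0 ''
  11: (13,21) 1 'c'
  12: (21,11) 2 'ce'
  13: (11,27) 0 ''
  14: (27,8) 1 'd'
  15: (8,17) 1 'd'
  16: (17,5) 2 'de'
  17: (5,25) 1 'd'
  18: (25,18) 0 ''
  19: (18,22) 3 'eba'
  20: (22,12) 1 'e'
  21: (12,7) 1 'e'
  22: (7,16) 2 'ed'
  23: (16,6) 1 'e'
  24: (6,10) 0 ''
  25: (10,2) 0 ''
  26: (2,26) 1 'g'
  27: (26,1) 1 'g'

[0, 1, 1, 1, 2, 1, 0, 2, 1, 1, 0, 1, 2, 0, 1, 1, 2, 1, 0, 3, 1, 1, 2, 1, 0, 0, 1, 1]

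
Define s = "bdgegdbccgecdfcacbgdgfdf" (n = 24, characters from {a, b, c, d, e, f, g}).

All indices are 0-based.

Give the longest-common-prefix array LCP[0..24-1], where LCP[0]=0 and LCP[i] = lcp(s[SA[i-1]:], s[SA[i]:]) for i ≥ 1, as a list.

rank | idx | suffix
   0 |  15 | acbgdgfdf
   1 |   6 | bccgecdfcacbgdgfdf
   2 |   0 | bdgegdbccgecdfcacbgdgfdf
   3 |  17 | bgdgfdf
   4 |  14 | cacbgdgfdf
   5 |  16 | cbgdgfdf
   6 |   7 | ccgecdfcacbgdgfdf
   7 |  11 | cdfcacbgdgfdf
   8 |   8 | cgecdfcacbgdgfdf
   9 |   5 | dbccgecdfcacbgdgfdf
  10 |  22 | df
  11 |  12 | dfcacbgdgfdf
  12 |   1 | dgegdbccgecdfcacbgdgfdf
  13 |  19 | dgfdf
  14 |  10 | ecdfcacbgdgfdf
  15 |   3 | egdbccgecdfcacbgdgfdf
  16 |  23 | f
  17 |  13 | fcacbgdgfdf
  18 |  21 | fdf
  19 |   4 | gdbccgecdfcacbgdgfdf
  20 |  18 | gdgfdf
  21 |   9 | gecdfcacbgdgfdf
  22 |   2 | gegdbccgecdfcacbgdgfdf
  23 |  20 | gfdf

SA = [15, 6, 0, 17, 14, 16, 7, 11, 8, 5, 22, 12, 1, 19, 10, 3, 23, 13, 21, 4, 18, 9, 2, 20]
[i] adj suffixes → lcp
  [1] 15/6 → 0 ('')
  [2] 6/0 → 1 ('b')
  [3] 0/17 → 1 ('b')
  [4] 17/14 → 0 ('')
  [5] 14/16 → 1 ('c')
  [6] 16/7 → 1 ('c')
  [7] 7/11 → 1 ('c')
  [8] 11/8 → 1 ('c')
  [9] 8/5 → 0 ('')
  [10] 5/22 → 1 ('d')
  [11] 22/12 → 2 ('df')
  [12] 12/1 → 1 ('d')
  [13] 1/19 → 2 ('dg')
  [14] 19/10 → 0 ('')
  [15] 10/3 → 1 ('e')
  [16] 3/23 → 0 ('')
  [17] 23/13 → 1 ('f')
  [18] 13/21 → 1 ('f')
  [19] 21/4 → 0 ('')
  [20] 4/18 → 2 ('gd')
  [21] 18/9 → 1 ('g')
  [22] 9/2 → 2 ('ge')
  [23] 2/20 → 1 ('g')

[0, 0, 1, 1, 0, 1, 1, 1, 1, 0, 1, 2, 1, 2, 0, 1, 0, 1, 1, 0, 2, 1, 2, 1]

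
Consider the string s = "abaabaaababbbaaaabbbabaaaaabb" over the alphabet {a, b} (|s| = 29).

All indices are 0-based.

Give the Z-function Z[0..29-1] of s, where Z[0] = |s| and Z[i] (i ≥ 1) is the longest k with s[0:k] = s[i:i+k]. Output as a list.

[29, 0, 1, 4, 0, 1, 1, 3, 0, 2, 0, 0, 0, 1, 1, 1, 2, 0, 0, 0, 4, 0, 1, 1, 1, 1, 2, 0, 0]

Z[0]=29
i=1: fresh scan; Z[1]=0
i=2: fresh scan; Z[2]=1 grow→box=[2,3)
i=3: fresh scan; Z[3]=4 grow→box=[3,7)
i=4: min(r-i=3, Z[1]=0)=0; Z[4]=0
i=5: min(r-i=2, Z[2]=1)=1; Z[5]=1
i=6: min(r-i=1, Z[3]=4)=1; Z[6]=1
i=7: fresh scan; Z[7]=3 grow→box=[7,10)
i=8: min(r-i=2, Z[1]=0)=0; Z[8]=0
i=9: min(r-i=1, Z[2]=1)=1; Z[9]=2 grow→box=[9,11)
i=10: min(r-i=1, Z[1]=0)=0; Z[10]=0
i=11: fresh scan; Z[11]=0
i=12: fresh scan; Z[12]=0
i=13: fresh scan; Z[13]=1 grow→box=[13,14)
i=14: fresh scan; Z[14]=1 grow→box=[14,15)
i=15: fresh scan; Z[15]=1 grow→box=[15,16)
i=16: fresh scan; Z[16]=2 grow→box=[16,18)
i=17: min(r-i=1, Z[1]=0)=0; Z[17]=0
i=18: fresh scan; Z[18]=0
i=19: fresh scan; Z[19]=0
i=20: fresh scan; Z[20]=4 grow→box=[20,24)
i=21: min(r-i=3, Z[1]=0)=0; Z[21]=0
i=22: min(r-i=2, Z[2]=1)=1; Z[22]=1
i=23: min(r-i=1, Z[3]=4)=1; Z[23]=1
i=24: fresh scan; Z[24]=1 grow→box=[24,25)
i=25: fresh scan; Z[25]=1 grow→box=[25,26)
i=26: fresh scan; Z[26]=2 grow→box=[26,28)
i=27: min(r-i=1, Z[1]=0)=0; Z[27]=0
i=28: fresh scan; Z[28]=0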